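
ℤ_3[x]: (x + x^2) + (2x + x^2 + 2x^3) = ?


Add coefficients mod 3:
x^0: 0 + 0 = 0 (mod 3)
x^1: 1 + 2 = 0 (mod 3)
x^2: 1 + 1 = 2 (mod 3)
x^3: 0 + 2 = 2 (mod 3)
Result: 2x^2 + 2x^3

f + g = 2x^2 + 2x^3


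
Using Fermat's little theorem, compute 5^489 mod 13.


Fermat's little theorem: if p is prime and gcd(a,p)=1, then a^(p-1) ≡ 1 (mod p)
p = 13 is prime, gcd(5,13) = 1
Reduce exponent: 489 mod 12 = 9
So 5^489 ≡ 5^9 (mod 13)
5^9 mod 13 = 5

5^489 ≡ 5 (mod 13)


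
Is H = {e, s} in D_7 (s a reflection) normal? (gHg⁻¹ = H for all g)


H = {e, s} in D_7 (s a reflection)
r·s·r⁻¹ = sr⁻² ≠ s for n ≥ 3, so {e, s} is not closed under conjugation

No, not a normal subgroup


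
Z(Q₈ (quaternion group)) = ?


Z(G) = {g ∈ G | gx = xg for all x ∈ G}
In Q₈ = {±1, ±i, ±j, ±k}, only ±1 commute with every element

Z(Q₈ (quaternion group)) = {1, -1}


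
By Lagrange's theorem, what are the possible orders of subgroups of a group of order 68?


Lagrange's theorem: |H| divides |G|
|G| = 68
Divisors of 68: 1, 2, 4, 17, 34, 68

Possible subgroup orders: {1, 2, 4, 17, 34, 68}


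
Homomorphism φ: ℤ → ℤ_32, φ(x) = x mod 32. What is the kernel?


Kernel = preimage of identity
ker(φ) = {x ∈ ℤ : x ≡ 0 (mod 32)} = 32ℤ = {0, ±32, ±64, ...}

ker(φ) = 32ℤ


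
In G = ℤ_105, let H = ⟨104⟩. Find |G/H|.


|⟨104⟩| = n / gcd(104, 105) = 105 / 1 = 105
H is normal (ℤ_105 is abelian).
|G/H| = |G| / |H| = 105 / 105 = 1

|G/H| = 1


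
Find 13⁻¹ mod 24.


Use the extended Euclidean algorithm to write 1 = 13·s + 24·t; then s mod 24 is the inverse.
Euclidean algorithm:
  13 = 0·24 + 13
  24 = 1·13 + 11
  13 = 1·11 + 2
  11 = 5·2 + 1
  2 = 2·1 + 0
gcd(13,24) = 1
Back-substitution gives: 13·(-11) + 24·(6) = 1
So 13⁻¹ ≡ -11 ≡ 13 (mod 24)
Check: 13 × 13 = 169 ≡ 1 (mod 24) ✓

13⁻¹ ≡ 13 (mod 24)


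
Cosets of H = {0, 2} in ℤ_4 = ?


H = {0, 2}, |H| = 2
Number of cosets = |G|/|H| = 4/2 = 2
0 + H = {0, 2}
1 + H = {1, 3}

Cosets: 0+H={0,2}; 1+H={1,3}


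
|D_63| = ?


|D_n| = 2n (n rotations and n reflections)
|D_63| = 2×63 = 126

|D_63| = 126


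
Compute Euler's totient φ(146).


Factor n: 146 = 2 × 73
φ(n) = n · ∏(1 - 1/p) over distinct primes p | n
φ(146) = 146 · (1 - 1/2) · (1 - 1/73) = 72

φ(146) = 72


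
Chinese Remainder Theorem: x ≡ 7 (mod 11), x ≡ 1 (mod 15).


m₁ = 11, m₂ = 15, gcd = 1, so CRT applies. M = m₁·m₂ = 165
Let M₁ = M/m₁ = 15, M₂ = M/m₂ = 11
Find y₁ ≡ M₁⁻¹ (mod m₁): 15⁻¹ ≡ 3 (mod 11)
Find y₂ ≡ M₂⁻¹ (mod m₂): 11⁻¹ ≡ 11 (mod 15)
x = a₁·M₁·y₁ + a₂·M₂·y₂ = 7·15·3 + 1·11·11 = 436
Reduce mod 165: x ≡ 106
Check: 106 mod 11 = 7 ✓, 106 mod 15 = 1 ✓

x ≡ 106 (mod 165)


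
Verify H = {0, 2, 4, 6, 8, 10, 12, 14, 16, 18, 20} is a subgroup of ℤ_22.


Subgroup test for H = {0, 2, 4, 6, 8, 10, 12, 14, 16, 18, 20} in (ℤ_22, +):
(1) 0 ∈ H? Yes
(2) Closure: for all a,b ∈ H, (a+b) mod 22 ∈ H? Yes
(3) Inverses: for all a ∈ H, -a mod 22 ∈ H? Yes

Yes, H is a subgroup of ℤ_22


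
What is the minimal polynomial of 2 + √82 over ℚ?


Let α = 2 + √82. Then α - 2 = √82, so (α - 2)² = 82, giving α² - 4α - 78 = 0. Degree 2 and α ∉ ℚ, so this is the minimal polynomial.

Minimal polynomial: x² - 4x - 78


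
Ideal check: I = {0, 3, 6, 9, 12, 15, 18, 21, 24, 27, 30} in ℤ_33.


Check ideal conditions for I = {0, 3, 6, 9, 12, 15, 18, 21, 24, 27, 30} in ℤ_33:
(1) I is an additive subgroup? Yes
(2) For r ∈ ℤ_33 and a ∈ I: r·a ∈ I? Yes

Yes, I is an ideal of ℤ_33


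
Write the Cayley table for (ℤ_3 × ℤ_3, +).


Elements: {(0,0), (0,1), (0,2), (1,0), (1,1), (1,2), (2,0), (2,1), (2,2)}
Operation: componentwise addition mod (3, 3)
Entry (a, b) = ((a₁+b₁) mod 3, (a₂+b₂) mod 3)

Cayley table:
      | (0,0) | (0,1) | (0,2) | (1,0) | (1,1) | (1,2) | (2,0) | (2,1) | (2,2)
(0,0) | (0,0) | (0,1) | (0,2) | (1,0) | (1,1) | (1,2) | (2,0) | (2,1) | (2,2)
(0,1) | (0,1) | (0,2) | (0,0) | (1,1) | (1,2) | (1,0) | (2,1) | (2,2) | (2,0)
(0,2) | (0,2) | (0,0) | (0,1) | (1,2) | (1,0) | (1,1) | (2,2) | (2,0) | (2,1)
(1,0) | (1,0) | (1,1) | (1,2) | (2,0) | (2,1) | (2,2) | (0,0) | (0,1) | (0,2)
(1,1) | (1,1) | (1,2) | (1,0) | (2,1) | (2,2) | (2,0) | (0,1) | (0,2) | (0,0)
(1,2) | (1,2) | (1,0) | (1,1) | (2,2) | (2,0) | (2,1) | (0,2) | (0,0) | (0,1)
(2,0) | (2,0) | (2,1) | (2,2) | (0,0) | (0,1) | (0,2) | (1,0) | (1,1) | (1,2)
(2,1) | (2,1) | (2,2) | (2,0) | (0,1) | (0,2) | (0,0) | (1,1) | (1,2) | (1,0)
(2,2) | (2,2) | (2,0) | (2,1) | (0,2) | (0,0) | (0,1) | (1,2) | (1,0) | (1,1)


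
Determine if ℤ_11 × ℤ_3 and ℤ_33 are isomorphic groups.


Comparing ℤ_11 × ℤ_3 and ℤ_33:
gcd(11,3) = 1, so ℤ_11 × ℤ_3 ≅ ℤ_33 (CRT)

Yes, ℤ_11 × ℤ_3 ≅ ℤ_33


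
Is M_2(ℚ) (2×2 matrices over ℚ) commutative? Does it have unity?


Matrix multiplication is non-commutative for n ≥ 2; the identity matrix I is the unity; singular matrices give zero divisors, so not an integral domain
Commutative: No
Integral domain: No
Has unity: Yes

M_2(ℚ) (2×2 matrices over ℚ): Commutative=No, Unity=Yes


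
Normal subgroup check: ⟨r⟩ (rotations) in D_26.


H = ⟨r⟩ (rotations) in D_26
The rotation subgroup ⟨r⟩ has index 2 in D_26, so it is normal

Yes, normal subgroup


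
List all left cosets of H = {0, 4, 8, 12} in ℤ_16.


H = {0, 4, 8, 12}, |H| = 4
Number of cosets = |G|/|H| = 16/4 = 4
0 + H = {0, 4, 8, 12}
1 + H = {1, 5, 9, 13}
2 + H = {2, 6, 10, 14}
3 + H = {3, 7, 11, 15}

Cosets: 0+H={0,4,8,12}; 1+H={1,5,9,13}; 2+H={2,6,10,14}; 3+H={3,7,11,15}


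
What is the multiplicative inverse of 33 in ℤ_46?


Use the extended Euclidean algorithm to write 1 = 33·s + 46·t; then s mod 46 is the inverse.
Euclidean algorithm:
  33 = 0·46 + 33
  46 = 1·33 + 13
  33 = 2·13 + 7
  13 = 1·7 + 6
  7 = 1·6 + 1
  6 = 6·1 + 0
gcd(33,46) = 1
Back-substitution gives: 33·(7) + 46·(-5) = 1
So 33⁻¹ ≡ 7 ≡ 7 (mod 46)
Check: 33 × 7 = 231 ≡ 1 (mod 46) ✓

33⁻¹ ≡ 7 (mod 46)


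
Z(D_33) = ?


Z(G) = {g ∈ G | gx = xg for all x ∈ G}
For odd n, Z(D_n) = {e}: no nontrivial rotation commutes with all reflections

Z(D_33) = {e}


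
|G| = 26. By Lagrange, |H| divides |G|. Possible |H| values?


Lagrange's theorem: |H| divides |G|
|G| = 26
Divisors of 26: 1, 2, 13, 26

Possible subgroup orders: {1, 2, 13, 26}


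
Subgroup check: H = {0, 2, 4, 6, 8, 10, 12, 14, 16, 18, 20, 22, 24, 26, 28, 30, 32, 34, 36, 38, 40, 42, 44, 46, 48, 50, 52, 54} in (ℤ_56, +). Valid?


Subgroup test for H = {0, 2, 4, 6, 8, 10, 12, 14, 16, 18, 20, 22, 24, 26, 28, 30, 32, 34, 36, 38, 40, 42, 44, 46, 48, 50, 52, 54} in (ℤ_56, +):
(1) 0 ∈ H? Yes
(2) Closure: for all a,b ∈ H, (a+b) mod 56 ∈ H? Yes
(3) Inverses: for all a ∈ H, -a mod 56 ∈ H? Yes

Yes, H is a subgroup of ℤ_56


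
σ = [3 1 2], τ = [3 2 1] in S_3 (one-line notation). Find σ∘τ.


σ∘τ: apply τ first, then σ
1 →τ 3 →σ 2
2 →τ 2 →σ 1
3 →τ 1 →σ 3

σ∘τ = [2 1 3]


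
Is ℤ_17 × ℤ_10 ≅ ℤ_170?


Comparing ℤ_17 × ℤ_10 and ℤ_170:
gcd(17,10) = 1, so ℤ_17 × ℤ_10 ≅ ℤ_170 (CRT)

Yes, ℤ_17 × ℤ_10 ≅ ℤ_170


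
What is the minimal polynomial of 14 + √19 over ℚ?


Let α = 14 + √19. Then α - 14 = √19, so (α - 14)² = 19, giving α² - 28α + 177 = 0. Degree 2 and α ∉ ℚ, so this is the minimal polynomial.

Minimal polynomial: x² - 28x + 177


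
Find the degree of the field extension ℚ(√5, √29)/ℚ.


[ℚ(√5,√29):ℚ] = [ℚ(√5,√29):ℚ(√5)]·[ℚ(√5):ℚ] = 2·2 = 4

[ℚ(√5, √29)/ℚ] = 4


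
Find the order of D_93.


|D_n| = 2n (n rotations and n reflections)
|D_93| = 2×93 = 186

|D_93| = 186


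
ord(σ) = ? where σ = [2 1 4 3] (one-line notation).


Cycle decomposition: (1 2) (3 4)
Cycle lengths: 2, 2
Order = lcm(2, 2) = 2

ord(σ) = 2


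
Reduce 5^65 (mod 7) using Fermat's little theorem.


Fermat's little theorem: if p is prime and gcd(a,p)=1, then a^(p-1) ≡ 1 (mod p)
p = 7 is prime, gcd(5,7) = 1
Reduce exponent: 65 mod 6 = 5
So 5^65 ≡ 5^5 (mod 7)
5^5 mod 7 = 3

5^65 ≡ 3 (mod 7)


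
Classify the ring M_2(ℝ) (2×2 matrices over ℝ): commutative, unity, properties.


Matrix multiplication is non-commutative for n ≥ 2; the identity matrix I is the unity; singular matrices give zero divisors, so not an integral domain
Commutative: No
Integral domain: No
Has unity: Yes

M_2(ℝ) (2×2 matrices over ℝ): Commutative=No, Unity=Yes


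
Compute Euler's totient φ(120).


Factor n: 120 = 2^3 × 3 × 5
φ(n) = n · ∏(1 - 1/p) over distinct primes p | n
φ(120) = 120 · (1 - 1/2) · (1 - 1/3) · (1 - 1/5) = 32

φ(120) = 32


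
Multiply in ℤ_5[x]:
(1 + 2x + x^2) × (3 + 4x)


Expand and collect like terms; reduce coefficients mod 5:
x^0: 1·3 = 3 ≡ 3 (mod 5)
x^1: 1·4 + 2·3 = 10 ≡ 0 (mod 5)
x^2: 2·4 + 1·3 = 11 ≡ 1 (mod 5)
x^3: 1·4 = 4 ≡ 4 (mod 5)
Result: 3 + x^2 + 4x^3

f · g = 3 + x^2 + 4x^3


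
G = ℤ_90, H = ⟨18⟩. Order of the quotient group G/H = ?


|⟨18⟩| = n / gcd(18, 90) = 90 / 18 = 5
H is normal (ℤ_90 is abelian).
|G/H| = |G| / |H| = 90 / 5 = 18

|G/H| = 18


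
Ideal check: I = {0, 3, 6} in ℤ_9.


Check ideal conditions for I = {0, 3, 6} in ℤ_9:
(1) I is an additive subgroup? Yes
(2) For r ∈ ℤ_9 and a ∈ I: r·a ∈ I? Yes

Yes, I is an ideal of ℤ_9


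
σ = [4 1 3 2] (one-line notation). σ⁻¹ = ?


To find σ⁻¹, swap domain and range:
σ(1) = 4 → σ⁻¹(4) = 1
σ(2) = 1 → σ⁻¹(1) = 2
σ(3) = 3 → σ⁻¹(3) = 3
σ(4) = 2 → σ⁻¹(2) = 4

σ⁻¹ = [2 4 3 1]


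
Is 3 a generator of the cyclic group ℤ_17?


g generates ℤ_n iff gcd(g, n) = 1
gcd(3, 17) = 1
Since gcd = 1, 3 is a generator.

Yes, 3 generates ℤ_17


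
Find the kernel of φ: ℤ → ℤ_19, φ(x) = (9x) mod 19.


Kernel = preimage of identity
ker(φ) = {x ∈ ℤ : 9x ≡ 0 (mod 19)}. gcd(9,19) = 1, so 9x ≡ 0 (mod 19) ⟺ x ≡ 0 (mod 19/1 = 19). Hence ker(φ) = 19ℤ

ker(φ) = 19ℤ


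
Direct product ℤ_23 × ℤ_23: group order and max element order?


|ℤ_23 × ℤ_23| = 23 × 23 = 529
Max element order = lcm(23,23) = 23
Cyclic? No (gcd=23)

|ℤ_23×ℤ_23| = 529, max element order = 23


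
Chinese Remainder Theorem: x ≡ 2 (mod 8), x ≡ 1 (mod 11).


m₁ = 8, m₂ = 11, gcd = 1, so CRT applies. M = m₁·m₂ = 88
Let M₁ = M/m₁ = 11, M₂ = M/m₂ = 8
Find y₁ ≡ M₁⁻¹ (mod m₁): 11⁻¹ ≡ 3 (mod 8)
Find y₂ ≡ M₂⁻¹ (mod m₂): 8⁻¹ ≡ 7 (mod 11)
x = a₁·M₁·y₁ + a₂·M₂·y₂ = 2·11·3 + 1·8·7 = 122
Reduce mod 88: x ≡ 34
Check: 34 mod 8 = 2 ✓, 34 mod 11 = 1 ✓

x ≡ 34 (mod 88)


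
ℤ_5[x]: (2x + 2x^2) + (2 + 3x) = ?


Add coefficients mod 5:
x^0: 0 + 2 = 2 (mod 5)
x^1: 2 + 3 = 0 (mod 5)
x^2: 2 + 0 = 2 (mod 5)
Result: 2 + 2x^2

f + g = 2 + 2x^2


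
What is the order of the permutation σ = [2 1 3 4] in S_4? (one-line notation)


Cycle decomposition: (1 2)
Cycle lengths: 2
Order = lcm(2) = 2

ord(σ) = 2


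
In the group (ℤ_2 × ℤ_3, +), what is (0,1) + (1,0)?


Operation: componentwise addition mod (2, 3)
(0,1) + (1,0) = ((a₁+b₁) mod 2, (a₂+b₂) mod 3) with a = (0,1), b = (1,0)

(0,1) + (1,0) = (1,1)


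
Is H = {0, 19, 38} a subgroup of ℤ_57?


Subgroup test for H = {0, 19, 38} in (ℤ_57, +):
(1) 0 ∈ H? Yes
(2) Closure: for all a,b ∈ H, (a+b) mod 57 ∈ H? Yes
(3) Inverses: for all a ∈ H, -a mod 57 ∈ H? Yes

Yes, H is a subgroup of ℤ_57


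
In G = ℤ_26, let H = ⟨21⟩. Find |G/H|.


|⟨21⟩| = n / gcd(21, 26) = 26 / 1 = 26
H is normal (ℤ_26 is abelian).
|G/H| = |G| / |H| = 26 / 26 = 1

|G/H| = 1


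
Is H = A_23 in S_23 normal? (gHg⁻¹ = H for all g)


H = A_23 in S_23
A_23 has index 2 in S_23, and every subgroup of index 2 is normal

Yes, normal subgroup


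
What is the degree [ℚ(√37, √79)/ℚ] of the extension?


[ℚ(√37,√79):ℚ] = [ℚ(√37,√79):ℚ(√37)]·[ℚ(√37):ℚ] = 2·2 = 4

[ℚ(√37, √79)/ℚ] = 4


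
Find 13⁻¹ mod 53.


Use the extended Euclidean algorithm to write 1 = 13·s + 53·t; then s mod 53 is the inverse.
Euclidean algorithm:
  13 = 0·53 + 13
  53 = 4·13 + 1
  13 = 13·1 + 0
gcd(13,53) = 1
Back-substitution gives: 13·(-4) + 53·(1) = 1
So 13⁻¹ ≡ -4 ≡ 49 (mod 53)
Check: 13 × 49 = 637 ≡ 1 (mod 53) ✓

13⁻¹ ≡ 49 (mod 53)


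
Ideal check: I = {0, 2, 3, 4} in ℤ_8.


Check ideal conditions for I = {0, 2, 3, 4} in ℤ_8:
(1) I is an additive subgroup? No
(2) For r ∈ ℤ_8 and a ∈ I: r·a ∈ I? No  [counterexample: r=2, a=3, r·a mod 8 = 6 ∉ I]

No, I is not an ideal of ℤ_8


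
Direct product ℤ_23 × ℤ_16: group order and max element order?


|ℤ_23 × ℤ_16| = 23 × 16 = 368
Max element order = lcm(23,16) = 368
Cyclic? Yes (gcd=1)

|ℤ_23×ℤ_16| = 368, max element order = 368


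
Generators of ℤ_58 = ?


g generates ℤ_n iff gcd(g,n) = 1
Prime factors of 58: 2, 29
Generators are g ∈ {1,...,57} not divisible by any of these primes.
Generators: {1, 3, 5, 7, 9, 11, 13, 15, 17, 19, 21, 23, 25, 27, 31, 33, 35, 37, 39, 41, 43, 45, 47, 49, 51, 53, 55, 57}
Number of generators = φ(58) = 28

Generators of ℤ_58 = {1, 3, 5, 7, 9, 11, 13, 15, 17, 19, 21, 23, 25, 27, 31, 33, 35, 37, 39, 41, 43, 45, 47, 49, 51, 53, 55, 57}


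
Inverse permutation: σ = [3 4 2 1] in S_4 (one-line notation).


To find σ⁻¹, swap domain and range:
σ(1) = 3 → σ⁻¹(3) = 1
σ(2) = 4 → σ⁻¹(4) = 2
σ(3) = 2 → σ⁻¹(2) = 3
σ(4) = 1 → σ⁻¹(1) = 4

σ⁻¹ = [4 3 1 2]


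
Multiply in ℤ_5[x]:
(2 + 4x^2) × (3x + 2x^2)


Expand and collect like terms; reduce coefficients mod 5:
x^0: 2·0 = 0 ≡ 0 (mod 5)
x^1: 2·3 + 0·0 = 6 ≡ 1 (mod 5)
x^2: 2·2 + 0·3 + 4·0 = 4 ≡ 4 (mod 5)
x^3: 0·2 + 4·3 = 12 ≡ 2 (mod 5)
x^4: 4·2 = 8 ≡ 3 (mod 5)
Result: x + 4x^2 + 2x^3 + 3x^4

f · g = x + 4x^2 + 2x^3 + 3x^4


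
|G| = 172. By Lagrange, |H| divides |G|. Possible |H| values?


Lagrange's theorem: |H| divides |G|
|G| = 172
Divisors of 172: 1, 2, 4, 43, 86, 172

Possible subgroup orders: {1, 2, 4, 43, 86, 172}


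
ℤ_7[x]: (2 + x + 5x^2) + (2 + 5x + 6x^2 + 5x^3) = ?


Add coefficients mod 7:
x^0: 2 + 2 = 4 (mod 7)
x^1: 1 + 5 = 6 (mod 7)
x^2: 5 + 6 = 4 (mod 7)
x^3: 0 + 5 = 5 (mod 7)
Result: 4 + 6x + 4x^2 + 5x^3

f + g = 4 + 6x + 4x^2 + 5x^3


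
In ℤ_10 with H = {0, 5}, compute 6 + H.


6 + H = {6 + h (mod 10) : h ∈ H}
6+0=6, 6+5=1
6 + H = {1, 6} = 1 + H

6 + H = {1, 6}


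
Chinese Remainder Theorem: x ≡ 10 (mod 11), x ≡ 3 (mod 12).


m₁ = 11, m₂ = 12, gcd = 1, so CRT applies. M = m₁·m₂ = 132
Let M₁ = M/m₁ = 12, M₂ = M/m₂ = 11
Find y₁ ≡ M₁⁻¹ (mod m₁): 12⁻¹ ≡ 1 (mod 11)
Find y₂ ≡ M₂⁻¹ (mod m₂): 11⁻¹ ≡ 11 (mod 12)
x = a₁·M₁·y₁ + a₂·M₂·y₂ = 10·12·1 + 3·11·11 = 483
Reduce mod 132: x ≡ 87
Check: 87 mod 11 = 10 ✓, 87 mod 12 = 3 ✓

x ≡ 87 (mod 132)


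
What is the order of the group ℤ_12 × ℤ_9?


|A × B| = |A| · |B|
|ℤ_12 × ℤ_9| = 12 × 9 = 108

|ℤ_12 × ℤ_9| = 108


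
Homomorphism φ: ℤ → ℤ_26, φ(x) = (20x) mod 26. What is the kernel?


Kernel = preimage of identity
ker(φ) = {x ∈ ℤ : 20x ≡ 0 (mod 26)}. gcd(20,26) = 2, so 20x ≡ 0 (mod 26) ⟺ x ≡ 0 (mod 26/2 = 13). Hence ker(φ) = 13ℤ

ker(φ) = 13ℤ


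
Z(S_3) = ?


Z(G) = {g ∈ G | gx = xg for all x ∈ G}
S_n is non-abelian for n ≥ 3; Z(S_3) is trivial

Z(S_3) = {e}


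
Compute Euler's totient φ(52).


Factor n: 52 = 2^2 × 13
φ(n) = n · ∏(1 - 1/p) over distinct primes p | n
φ(52) = 52 · (1 - 1/2) · (1 - 1/13) = 24

φ(52) = 24


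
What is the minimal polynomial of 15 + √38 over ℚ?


Let α = 15 + √38. Then α - 15 = √38, so (α - 15)² = 38, giving α² - 30α + 187 = 0. Degree 2 and α ∉ ℚ, so this is the minimal polynomial.

Minimal polynomial: x² - 30x + 187


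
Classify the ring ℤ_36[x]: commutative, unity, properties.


ℤ_36 has zero divisors (2·18 ≡ 0), and these lift to constant zero divisors in ℤ_36[x]; so not an integral domain
Commutative: Yes
Integral domain: No
Has unity: Yes

ℤ_36[x]: Commutative=Yes, Unity=Yes


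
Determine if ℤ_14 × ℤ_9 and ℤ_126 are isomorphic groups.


Comparing ℤ_14 × ℤ_9 and ℤ_126:
gcd(14,9) = 1, so ℤ_14 × ℤ_9 ≅ ℤ_126 (CRT)

Yes, ℤ_14 × ℤ_9 ≅ ℤ_126


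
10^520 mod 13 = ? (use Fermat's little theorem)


Fermat's little theorem: if p is prime and gcd(a,p)=1, then a^(p-1) ≡ 1 (mod p)
p = 13 is prime, gcd(10,13) = 1
Reduce exponent: 520 mod 12 = 4
So 10^520 ≡ 10^4 (mod 13)
10^4 mod 13 = 3

10^520 ≡ 3 (mod 13)


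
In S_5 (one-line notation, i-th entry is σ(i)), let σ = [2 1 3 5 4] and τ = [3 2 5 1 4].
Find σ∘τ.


σ∘τ: apply τ first, then σ
1 →τ 3 →σ 3
2 →τ 2 →σ 1
3 →τ 5 →σ 4
4 →τ 1 →σ 2
5 →τ 4 →σ 5

σ∘τ = [3 1 4 2 5]


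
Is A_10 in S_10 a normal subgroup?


H = A_10 in S_10
A_10 has index 2 in S_10, and every subgroup of index 2 is normal

Yes, normal subgroup


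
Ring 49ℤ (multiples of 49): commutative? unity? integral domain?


49ℤ is a commutative ring under +,× but has no multiplicative identity (1 ∉ 49ℤ); it has no zero divisors, but without unity it is not an integral domain
Commutative: Yes
Integral domain: No
Has unity: No

49ℤ (multiples of 49): Commutative=Yes, Unity=No


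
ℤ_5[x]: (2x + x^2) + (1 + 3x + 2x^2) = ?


Add coefficients mod 5:
x^0: 0 + 1 = 1 (mod 5)
x^1: 2 + 3 = 0 (mod 5)
x^2: 1 + 2 = 3 (mod 5)
Result: 1 + 3x^2

f + g = 1 + 3x^2


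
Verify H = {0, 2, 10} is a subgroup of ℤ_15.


Subgroup test for H = {0, 2, 10} in (ℤ_15, +):
(1) 0 ∈ H? Yes
(2) Closure: for all a,b ∈ H, (a+b) mod 15 ∈ H? No  [counterexample: 2 + 2 = 4 ∉ H]
(3) Inverses: for all a ∈ H, -a mod 15 ∈ H? No

No, H is not a subgroup of ℤ_15


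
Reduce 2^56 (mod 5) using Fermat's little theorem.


Fermat's little theorem: if p is prime and gcd(a,p)=1, then a^(p-1) ≡ 1 (mod p)
p = 5 is prime, gcd(2,5) = 1
Reduce exponent: 56 mod 4 = 0
So 2^56 ≡ 2^0 (mod 5)
2^0 = 1

2^56 ≡ 1 (mod 5)


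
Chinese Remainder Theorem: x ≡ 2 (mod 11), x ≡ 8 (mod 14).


m₁ = 11, m₂ = 14, gcd = 1, so CRT applies. M = m₁·m₂ = 154
Let M₁ = M/m₁ = 14, M₂ = M/m₂ = 11
Find y₁ ≡ M₁⁻¹ (mod m₁): 14⁻¹ ≡ 4 (mod 11)
Find y₂ ≡ M₂⁻¹ (mod m₂): 11⁻¹ ≡ 9 (mod 14)
x = a₁·M₁·y₁ + a₂·M₂·y₂ = 2·14·4 + 8·11·9 = 904
Reduce mod 154: x ≡ 134
Check: 134 mod 11 = 2 ✓, 134 mod 14 = 8 ✓

x ≡ 134 (mod 154)


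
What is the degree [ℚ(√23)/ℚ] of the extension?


√23 has minimal polynomial x² - 23 (irreducible over ℚ since 23 is squarefree)

[ℚ(√23)/ℚ] = 2


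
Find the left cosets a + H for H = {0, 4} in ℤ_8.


H = {0, 4}, |H| = 2
Number of cosets = |G|/|H| = 8/2 = 4
0 + H = {0, 4}
1 + H = {1, 5}
2 + H = {2, 6}
3 + H = {3, 7}

Cosets: 0+H={0,4}; 1+H={1,5}; 2+H={2,6}; 3+H={3,7}


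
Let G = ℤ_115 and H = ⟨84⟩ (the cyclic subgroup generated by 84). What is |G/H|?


|⟨84⟩| = n / gcd(84, 115) = 115 / 1 = 115
H is normal (ℤ_115 is abelian).
|G/H| = |G| / |H| = 115 / 115 = 1

|G/H| = 1


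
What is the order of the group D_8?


|D_n| = 2n (n rotations and n reflections)
|D_8| = 2×8 = 16

|D_8| = 16


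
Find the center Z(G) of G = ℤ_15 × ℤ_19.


Z(G) = {g ∈ G | gx = xg for all x ∈ G}
Direct product of abelian groups is abelian, so Z(G) = G

Z(ℤ_15 × ℤ_19) = ℤ_15 × ℤ_19


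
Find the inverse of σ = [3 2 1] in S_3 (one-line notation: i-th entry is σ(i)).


To find σ⁻¹, swap domain and range:
σ(1) = 3 → σ⁻¹(3) = 1
σ(2) = 2 → σ⁻¹(2) = 2
σ(3) = 1 → σ⁻¹(1) = 3

σ⁻¹ = [3 2 1]


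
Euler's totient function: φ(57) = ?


Factor n: 57 = 3 × 19
φ(n) = n · ∏(1 - 1/p) over distinct primes p | n
φ(57) = 57 · (1 - 1/3) · (1 - 1/19) = 36

φ(57) = 36


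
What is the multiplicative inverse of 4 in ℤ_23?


Use the extended Euclidean algorithm to write 1 = 4·s + 23·t; then s mod 23 is the inverse.
Euclidean algorithm:
  4 = 0·23 + 4
  23 = 5·4 + 3
  4 = 1·3 + 1
  3 = 3·1 + 0
gcd(4,23) = 1
Back-substitution gives: 4·(6) + 23·(-1) = 1
So 4⁻¹ ≡ 6 ≡ 6 (mod 23)
Check: 4 × 6 = 24 ≡ 1 (mod 23) ✓

4⁻¹ ≡ 6 (mod 23)


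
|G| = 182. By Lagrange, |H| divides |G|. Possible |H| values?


Lagrange's theorem: |H| divides |G|
|G| = 182
Divisors of 182: 1, 2, 7, 13, 14, 26, 91, 182

Possible subgroup orders: {1, 2, 7, 13, 14, 26, 91, 182}


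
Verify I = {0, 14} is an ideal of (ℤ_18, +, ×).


Check ideal conditions for I = {0, 14} in ℤ_18:
(1) I is an additive subgroup? No
(2) For r ∈ ℤ_18 and a ∈ I: r·a ∈ I? No  [counterexample: r=2, a=14, r·a mod 18 = 10 ∉ I]

No, I is not an ideal of ℤ_18


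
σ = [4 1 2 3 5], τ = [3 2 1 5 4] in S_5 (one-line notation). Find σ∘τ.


σ∘τ: apply τ first, then σ
1 →τ 3 →σ 2
2 →τ 2 →σ 1
3 →τ 1 →σ 4
4 →τ 5 →σ 5
5 →τ 4 →σ 3

σ∘τ = [2 1 4 5 3]


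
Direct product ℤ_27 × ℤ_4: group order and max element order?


|ℤ_27 × ℤ_4| = 27 × 4 = 108
Max element order = lcm(27,4) = 108
Cyclic? Yes (gcd=1)

|ℤ_27×ℤ_4| = 108, max element order = 108


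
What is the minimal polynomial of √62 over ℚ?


√62 satisfies x² - 62 = 0, irreducible over ℚ since 62 is squarefree

Minimal polynomial: x² - 62


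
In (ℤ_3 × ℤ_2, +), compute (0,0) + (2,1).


Operation: componentwise addition mod (3, 2)
(0,0) + (2,1) = ((a₁+b₁) mod 3, (a₂+b₂) mod 2) with a = (0,0), b = (2,1)

(0,0) + (2,1) = (2,1)


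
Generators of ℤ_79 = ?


g generates ℤ_n iff gcd(g,n) = 1
Prime factors of 79: 79
Generators are g ∈ {1,...,78} not divisible by any of these primes.
Generators: {1, 2, 3, 4, 5, 6, 7, 8, 9, 10, 11, 12, 13, 14, 15, 16, 17, 18, 19, 20, 21, 22, 23, 24, 25, 26, 27, 28, 29, 30, 31, 32, 33, 34, 35, 36, 37, 38, 39, 40, 41, 42, 43, 44, 45, 46, 47, 48, 49, 50, 51, 52, 53, 54, 55, 56, 57, 58, 59, 60, 61, 62, 63, 64, 65, 66, 67, 68, 69, 70, 71, 72, 73, 74, 75, 76, 77, 78}
Number of generators = φ(79) = 78

Generators of ℤ_79 = {1, 2, 3, 4, 5, 6, 7, 8, 9, 10, 11, 12, 13, 14, 15, 16, 17, 18, 19, 20, 21, 22, 23, 24, 25, 26, 27, 28, 29, 30, 31, 32, 33, 34, 35, 36, 37, 38, 39, 40, 41, 42, 43, 44, 45, 46, 47, 48, 49, 50, 51, 52, 53, 54, 55, 56, 57, 58, 59, 60, 61, 62, 63, 64, 65, 66, 67, 68, 69, 70, 71, 72, 73, 74, 75, 76, 77, 78}


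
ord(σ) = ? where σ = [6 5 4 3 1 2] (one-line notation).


Cycle decomposition: (1 6 2 5) (3 4)
Cycle lengths: 4, 2
Order = lcm(4, 2) = 4

ord(σ) = 4


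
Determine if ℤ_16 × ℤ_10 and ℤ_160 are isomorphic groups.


Comparing ℤ_16 × ℤ_10 and ℤ_160:
gcd(16,10) = 2 ≠ 1. Max element order in ℤ_16×ℤ_10 is lcm(16,10) = 80 < 160, so it has no element of order 160

No, ℤ_16 × ℤ_10 ≇ ℤ_160


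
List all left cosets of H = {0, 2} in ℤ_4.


H = {0, 2}, |H| = 2
Number of cosets = |G|/|H| = 4/2 = 2
0 + H = {0, 2}
1 + H = {1, 3}

Cosets: 0+H={0,2}; 1+H={1,3}


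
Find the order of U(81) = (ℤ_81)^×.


U(n) is the group of units mod n; |U(n)| = φ(n)
|U(81)| = φ(81) = 54

|U(81) = (ℤ_81)^×| = 54


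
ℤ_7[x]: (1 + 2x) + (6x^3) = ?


Add coefficients mod 7:
x^0: 1 + 0 = 1 (mod 7)
x^1: 2 + 0 = 2 (mod 7)
x^2: 0 + 0 = 0 (mod 7)
x^3: 0 + 6 = 6 (mod 7)
Result: 1 + 2x + 6x^3

f + g = 1 + 2x + 6x^3


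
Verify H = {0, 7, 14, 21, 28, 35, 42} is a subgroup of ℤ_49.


Subgroup test for H = {0, 7, 14, 21, 28, 35, 42} in (ℤ_49, +):
(1) 0 ∈ H? Yes
(2) Closure: for all a,b ∈ H, (a+b) mod 49 ∈ H? Yes
(3) Inverses: for all a ∈ H, -a mod 49 ∈ H? Yes

Yes, H is a subgroup of ℤ_49


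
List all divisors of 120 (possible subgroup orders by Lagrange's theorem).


Lagrange's theorem: |H| divides |G|
|G| = 120
Divisors of 120: 1, 2, 3, 4, 5, 6, 8, 10, 12, 15, 20, 24, 30, 40, 60, 120

Possible subgroup orders: {1, 2, 3, 4, 5, 6, 8, 10, 12, 15, 20, 24, 30, 40, 60, 120}


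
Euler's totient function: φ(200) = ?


Factor n: 200 = 2^3 × 5^2
φ(n) = n · ∏(1 - 1/p) over distinct primes p | n
φ(200) = 200 · (1 - 1/2) · (1 - 1/5) = 80

φ(200) = 80


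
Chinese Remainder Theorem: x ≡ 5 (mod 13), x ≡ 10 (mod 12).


m₁ = 13, m₂ = 12, gcd = 1, so CRT applies. M = m₁·m₂ = 156
Let M₁ = M/m₁ = 12, M₂ = M/m₂ = 13
Find y₁ ≡ M₁⁻¹ (mod m₁): 12⁻¹ ≡ 12 (mod 13)
Find y₂ ≡ M₂⁻¹ (mod m₂): 13⁻¹ ≡ 1 (mod 12)
x = a₁·M₁·y₁ + a₂·M₂·y₂ = 5·12·12 + 10·13·1 = 850
Reduce mod 156: x ≡ 70
Check: 70 mod 13 = 5 ✓, 70 mod 12 = 10 ✓

x ≡ 70 (mod 156)


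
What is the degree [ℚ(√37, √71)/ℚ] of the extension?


[ℚ(√37,√71):ℚ] = [ℚ(√37,√71):ℚ(√37)]·[ℚ(√37):ℚ] = 2·2 = 4

[ℚ(√37, √71)/ℚ] = 4


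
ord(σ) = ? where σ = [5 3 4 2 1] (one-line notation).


Cycle decomposition: (1 5) (2 3 4)
Cycle lengths: 2, 3
Order = lcm(2, 3) = 6

ord(σ) = 6


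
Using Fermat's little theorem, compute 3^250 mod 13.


Fermat's little theorem: if p is prime and gcd(a,p)=1, then a^(p-1) ≡ 1 (mod p)
p = 13 is prime, gcd(3,13) = 1
Reduce exponent: 250 mod 12 = 10
So 3^250 ≡ 3^10 (mod 13)
3^10 mod 13 = 3

3^250 ≡ 3 (mod 13)


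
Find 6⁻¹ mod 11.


Use the extended Euclidean algorithm to write 1 = 6·s + 11·t; then s mod 11 is the inverse.
Euclidean algorithm:
  6 = 0·11 + 6
  11 = 1·6 + 5
  6 = 1·5 + 1
  5 = 5·1 + 0
gcd(6,11) = 1
Back-substitution gives: 6·(2) + 11·(-1) = 1
So 6⁻¹ ≡ 2 ≡ 2 (mod 11)
Check: 6 × 2 = 12 ≡ 1 (mod 11) ✓

6⁻¹ ≡ 2 (mod 11)


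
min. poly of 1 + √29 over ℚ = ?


Let α = 1 + √29. Then α - 1 = √29, so (α - 1)² = 29, giving α² - 2α - 28 = 0. Degree 2 and α ∉ ℚ, so this is the minimal polynomial.

Minimal polynomial: x² - 2x - 28


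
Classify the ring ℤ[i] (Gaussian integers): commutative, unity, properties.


ℤ[i] is a commutative integral domain with unity 1 (in fact a Euclidean domain)
Commutative: Yes
Integral domain: Yes
Has unity: Yes

ℤ[i] (Gaussian integers): Commutative=Yes, Unity=Yes


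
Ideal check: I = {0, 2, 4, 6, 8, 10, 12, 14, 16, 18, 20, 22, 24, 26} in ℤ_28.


Check ideal conditions for I = {0, 2, 4, 6, 8, 10, 12, 14, 16, 18, 20, 22, 24, 26} in ℤ_28:
(1) I is an additive subgroup? Yes
(2) For r ∈ ℤ_28 and a ∈ I: r·a ∈ I? Yes

Yes, I is an ideal of ℤ_28


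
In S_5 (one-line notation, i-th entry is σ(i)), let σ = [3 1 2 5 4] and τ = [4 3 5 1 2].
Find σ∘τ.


σ∘τ: apply τ first, then σ
1 →τ 4 →σ 5
2 →τ 3 →σ 2
3 →τ 5 →σ 4
4 →τ 1 →σ 3
5 →τ 2 →σ 1

σ∘τ = [5 2 4 3 1]


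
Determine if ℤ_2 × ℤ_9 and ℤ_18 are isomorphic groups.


Comparing ℤ_2 × ℤ_9 and ℤ_18:
gcd(2,9) = 1, so ℤ_2 × ℤ_9 ≅ ℤ_18 (CRT)

Yes, ℤ_2 × ℤ_9 ≅ ℤ_18


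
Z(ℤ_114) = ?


Z(G) = {g ∈ G | gx = xg for all x ∈ G}
ℤ_114 is abelian, so Z(G) = G

Z(ℤ_114) = ℤ_114


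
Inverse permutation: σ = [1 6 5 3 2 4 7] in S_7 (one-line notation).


To find σ⁻¹, swap domain and range:
σ(1) = 1 → σ⁻¹(1) = 1
σ(2) = 6 → σ⁻¹(6) = 2
σ(3) = 5 → σ⁻¹(5) = 3
σ(4) = 3 → σ⁻¹(3) = 4
σ(5) = 2 → σ⁻¹(2) = 5
σ(6) = 4 → σ⁻¹(4) = 6
σ(7) = 7 → σ⁻¹(7) = 7

σ⁻¹ = [1 5 4 6 3 2 7]


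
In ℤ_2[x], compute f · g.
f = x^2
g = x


Expand and collect like terms; reduce coefficients mod 2:
x^0: 0·0 = 0 ≡ 0 (mod 2)
x^1: 0·1 + 0·0 = 0 ≡ 0 (mod 2)
x^2: 0·1 + 1·0 = 0 ≡ 0 (mod 2)
x^3: 1·1 = 1 ≡ 1 (mod 2)
Result: x^3

f · g = x^3


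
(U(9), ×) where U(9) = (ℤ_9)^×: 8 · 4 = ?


Operation: multiplication mod 9
8 · 4 = (a × b) mod 9 with a = 8, b = 4

8 · 4 = 5


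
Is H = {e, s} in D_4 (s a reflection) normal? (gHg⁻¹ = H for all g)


H = {e, s} in D_4 (s a reflection)
r·s·r⁻¹ = sr⁻² ≠ s for n ≥ 3, so {e, s} is not closed under conjugation

No, not a normal subgroup


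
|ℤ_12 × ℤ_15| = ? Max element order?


|ℤ_12 × ℤ_15| = 12 × 15 = 180
Max element order = lcm(12,15) = 60
Cyclic? No (gcd=3)

|ℤ_12×ℤ_15| = 180, max element order = 60


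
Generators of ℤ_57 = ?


g generates ℤ_n iff gcd(g,n) = 1
Prime factors of 57: 3, 19
Generators are g ∈ {1,...,56} not divisible by any of these primes.
Generators: {1, 2, 4, 5, 7, 8, 10, 11, 13, 14, 16, 17, 20, 22, 23, 25, 26, 28, 29, 31, 32, 34, 35, 37, 40, 41, 43, 44, 46, 47, 49, 50, 52, 53, 55, 56}
Number of generators = φ(57) = 36

Generators of ℤ_57 = {1, 2, 4, 5, 7, 8, 10, 11, 13, 14, 16, 17, 20, 22, 23, 25, 26, 28, 29, 31, 32, 34, 35, 37, 40, 41, 43, 44, 46, 47, 49, 50, 52, 53, 55, 56}


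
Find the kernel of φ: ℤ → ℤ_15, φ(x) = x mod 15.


Kernel = preimage of identity
ker(φ) = {x ∈ ℤ : x ≡ 0 (mod 15)} = 15ℤ = {0, ±15, ±30, ...}

ker(φ) = 15ℤ


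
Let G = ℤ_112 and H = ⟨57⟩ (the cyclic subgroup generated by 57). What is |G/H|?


|⟨57⟩| = n / gcd(57, 112) = 112 / 1 = 112
H is normal (ℤ_112 is abelian).
|G/H| = |G| / |H| = 112 / 112 = 1

|G/H| = 1


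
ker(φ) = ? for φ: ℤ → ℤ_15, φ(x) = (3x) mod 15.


Kernel = preimage of identity
ker(φ) = {x ∈ ℤ : 3x ≡ 0 (mod 15)}. gcd(3,15) = 3, so 3x ≡ 0 (mod 15) ⟺ x ≡ 0 (mod 15/3 = 5). Hence ker(φ) = 5ℤ

ker(φ) = 5ℤ


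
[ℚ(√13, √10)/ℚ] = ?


[ℚ(√13,√10):ℚ] = [ℚ(√13,√10):ℚ(√13)]·[ℚ(√13):ℚ] = 2·2 = 4

[ℚ(√13, √10)/ℚ] = 4


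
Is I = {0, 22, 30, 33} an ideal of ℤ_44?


Check ideal conditions for I = {0, 22, 30, 33} in ℤ_44:
(1) I is an additive subgroup? No
(2) For r ∈ ℤ_44 and a ∈ I: r·a ∈ I? No  [counterexample: r=2, a=30, r·a mod 44 = 16 ∉ I]

No, I is not an ideal of ℤ_44


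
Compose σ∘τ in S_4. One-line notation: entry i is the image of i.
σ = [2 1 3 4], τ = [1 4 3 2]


σ∘τ: apply τ first, then σ
1 →τ 1 →σ 2
2 →τ 4 →σ 4
3 →τ 3 →σ 3
4 →τ 2 →σ 1

σ∘τ = [2 4 3 1]


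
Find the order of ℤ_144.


ℤ_n has n elements.

|ℤ_144| = 144


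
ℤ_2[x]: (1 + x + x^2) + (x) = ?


Add coefficients mod 2:
x^0: 1 + 0 = 1 (mod 2)
x^1: 1 + 1 = 0 (mod 2)
x^2: 1 + 0 = 1 (mod 2)
Result: 1 + x^2

f + g = 1 + x^2


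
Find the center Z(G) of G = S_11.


Z(G) = {g ∈ G | gx = xg for all x ∈ G}
S_n is non-abelian for n ≥ 3; Z(S_11) is trivial

Z(S_11) = {e}


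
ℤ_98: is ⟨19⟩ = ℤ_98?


g generates ℤ_n iff gcd(g, n) = 1
gcd(19, 98) = 1
Since gcd = 1, 19 is a generator.

Yes, 19 generates ℤ_98


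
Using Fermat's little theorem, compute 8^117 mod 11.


Fermat's little theorem: if p is prime and gcd(a,p)=1, then a^(p-1) ≡ 1 (mod p)
p = 11 is prime, gcd(8,11) = 1
Reduce exponent: 117 mod 10 = 7
So 8^117 ≡ 8^7 (mod 11)
8^7 mod 11 = 2

8^117 ≡ 2 (mod 11)


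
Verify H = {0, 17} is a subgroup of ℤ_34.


Subgroup test for H = {0, 17} in (ℤ_34, +):
(1) 0 ∈ H? Yes
(2) Closure: for all a,b ∈ H, (a+b) mod 34 ∈ H? Yes
(3) Inverses: for all a ∈ H, -a mod 34 ∈ H? Yes

Yes, H is a subgroup of ℤ_34


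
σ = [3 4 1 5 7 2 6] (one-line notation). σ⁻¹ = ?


To find σ⁻¹, swap domain and range:
σ(1) = 3 → σ⁻¹(3) = 1
σ(2) = 4 → σ⁻¹(4) = 2
σ(3) = 1 → σ⁻¹(1) = 3
σ(4) = 5 → σ⁻¹(5) = 4
σ(5) = 7 → σ⁻¹(7) = 5
σ(6) = 2 → σ⁻¹(2) = 6
σ(7) = 6 → σ⁻¹(6) = 7

σ⁻¹ = [3 6 1 2 4 7 5]


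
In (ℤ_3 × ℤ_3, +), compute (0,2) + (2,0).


Operation: componentwise addition mod (3, 3)
(0,2) + (2,0) = ((a₁+b₁) mod 3, (a₂+b₂) mod 3) with a = (0,2), b = (2,0)

(0,2) + (2,0) = (2,2)


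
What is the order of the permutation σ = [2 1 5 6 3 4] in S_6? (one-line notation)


Cycle decomposition: (1 2) (3 5) (4 6)
Cycle lengths: 2, 2, 2
Order = lcm(2, 2, 2) = 2

ord(σ) = 2


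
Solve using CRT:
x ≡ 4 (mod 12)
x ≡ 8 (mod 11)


m₁ = 12, m₂ = 11, gcd = 1, so CRT applies. M = m₁·m₂ = 132
Let M₁ = M/m₁ = 11, M₂ = M/m₂ = 12
Find y₁ ≡ M₁⁻¹ (mod m₁): 11⁻¹ ≡ 11 (mod 12)
Find y₂ ≡ M₂⁻¹ (mod m₂): 12⁻¹ ≡ 1 (mod 11)
x = a₁·M₁·y₁ + a₂·M₂·y₂ = 4·11·11 + 8·12·1 = 580
Reduce mod 132: x ≡ 52
Check: 52 mod 12 = 4 ✓, 52 mod 11 = 8 ✓

x ≡ 52 (mod 132)


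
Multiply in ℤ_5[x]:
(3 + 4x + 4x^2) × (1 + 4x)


Expand and collect like terms; reduce coefficients mod 5:
x^0: 3·1 = 3 ≡ 3 (mod 5)
x^1: 3·4 + 4·1 = 16 ≡ 1 (mod 5)
x^2: 4·4 + 4·1 = 20 ≡ 0 (mod 5)
x^3: 4·4 = 16 ≡ 1 (mod 5)
Result: 3 + x + x^3

f · g = 3 + x + x^3


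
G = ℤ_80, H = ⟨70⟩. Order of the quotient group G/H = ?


|⟨70⟩| = n / gcd(70, 80) = 80 / 10 = 8
H is normal (ℤ_80 is abelian).
|G/H| = |G| / |H| = 80 / 8 = 10

|G/H| = 10


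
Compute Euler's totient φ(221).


Factor n: 221 = 13 × 17
φ(n) = n · ∏(1 - 1/p) over distinct primes p | n
φ(221) = 221 · (1 - 1/13) · (1 - 1/17) = 192

φ(221) = 192


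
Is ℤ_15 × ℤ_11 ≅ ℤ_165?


Comparing ℤ_15 × ℤ_11 and ℤ_165:
gcd(15,11) = 1, so ℤ_15 × ℤ_11 ≅ ℤ_165 (CRT)

Yes, ℤ_15 × ℤ_11 ≅ ℤ_165


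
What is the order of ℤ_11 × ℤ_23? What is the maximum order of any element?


|ℤ_11 × ℤ_23| = 11 × 23 = 253
Max element order = lcm(11,23) = 253
Cyclic? Yes (gcd=1)

|ℤ_11×ℤ_23| = 253, max element order = 253


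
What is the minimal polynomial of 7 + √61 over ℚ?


Let α = 7 + √61. Then α - 7 = √61, so (α - 7)² = 61, giving α² - 14α - 12 = 0. Degree 2 and α ∉ ℚ, so this is the minimal polynomial.

Minimal polynomial: x² - 14x - 12


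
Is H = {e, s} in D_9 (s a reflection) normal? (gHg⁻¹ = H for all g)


H = {e, s} in D_9 (s a reflection)
r·s·r⁻¹ = sr⁻² ≠ s for n ≥ 3, so {e, s} is not closed under conjugation

No, not a normal subgroup


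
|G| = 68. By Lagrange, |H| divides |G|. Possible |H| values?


Lagrange's theorem: |H| divides |G|
|G| = 68
Divisors of 68: 1, 2, 4, 17, 34, 68

Possible subgroup orders: {1, 2, 4, 17, 34, 68}


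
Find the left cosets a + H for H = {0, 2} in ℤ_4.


H = {0, 2}, |H| = 2
Number of cosets = |G|/|H| = 4/2 = 2
0 + H = {0, 2}
1 + H = {1, 3}

Cosets: 0+H={0,2}; 1+H={1,3}


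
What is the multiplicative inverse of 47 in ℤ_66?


Use the extended Euclidean algorithm to write 1 = 47·s + 66·t; then s mod 66 is the inverse.
Euclidean algorithm:
  47 = 0·66 + 47
  66 = 1·47 + 19
  47 = 2·19 + 9
  19 = 2·9 + 1
  9 = 9·1 + 0
gcd(47,66) = 1
Back-substitution gives: 47·(-7) + 66·(5) = 1
So 47⁻¹ ≡ -7 ≡ 59 (mod 66)
Check: 47 × 59 = 2773 ≡ 1 (mod 66) ✓

47⁻¹ ≡ 59 (mod 66)


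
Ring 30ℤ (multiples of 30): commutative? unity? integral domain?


30ℤ is a commutative ring under +,× but has no multiplicative identity (1 ∉ 30ℤ); it has no zero divisors, but without unity it is not an integral domain
Commutative: Yes
Integral domain: No
Has unity: No

30ℤ (multiples of 30): Commutative=Yes, Unity=No


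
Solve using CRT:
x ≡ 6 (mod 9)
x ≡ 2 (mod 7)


m₁ = 9, m₂ = 7, gcd = 1, so CRT applies. M = m₁·m₂ = 63
Let M₁ = M/m₁ = 7, M₂ = M/m₂ = 9
Find y₁ ≡ M₁⁻¹ (mod m₁): 7⁻¹ ≡ 4 (mod 9)
Find y₂ ≡ M₂⁻¹ (mod m₂): 9⁻¹ ≡ 4 (mod 7)
x = a₁·M₁·y₁ + a₂·M₂·y₂ = 6·7·4 + 2·9·4 = 240
Reduce mod 63: x ≡ 51
Check: 51 mod 9 = 6 ✓, 51 mod 7 = 2 ✓

x ≡ 51 (mod 63)


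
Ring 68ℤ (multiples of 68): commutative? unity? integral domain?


68ℤ is a commutative ring under +,× but has no multiplicative identity (1 ∉ 68ℤ); it has no zero divisors, but without unity it is not an integral domain
Commutative: Yes
Integral domain: No
Has unity: No

68ℤ (multiples of 68): Commutative=Yes, Unity=No


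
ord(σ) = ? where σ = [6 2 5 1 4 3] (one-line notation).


Cycle decomposition: (1 6 3 5 4)
Cycle lengths: 5
Order = lcm(5) = 5

ord(σ) = 5


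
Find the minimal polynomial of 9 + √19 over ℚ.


Let α = 9 + √19. Then α - 9 = √19, so (α - 9)² = 19, giving α² - 18α + 62 = 0. Degree 2 and α ∉ ℚ, so this is the minimal polynomial.

Minimal polynomial: x² - 18x + 62


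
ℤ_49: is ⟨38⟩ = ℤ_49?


g generates ℤ_n iff gcd(g, n) = 1
gcd(38, 49) = 1
Since gcd = 1, 38 is a generator.

Yes, 38 generates ℤ_49


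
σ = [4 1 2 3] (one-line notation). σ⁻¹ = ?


To find σ⁻¹, swap domain and range:
σ(1) = 4 → σ⁻¹(4) = 1
σ(2) = 1 → σ⁻¹(1) = 2
σ(3) = 2 → σ⁻¹(2) = 3
σ(4) = 3 → σ⁻¹(3) = 4

σ⁻¹ = [2 3 4 1]


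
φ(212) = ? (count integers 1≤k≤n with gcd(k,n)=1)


Factor n: 212 = 2^2 × 53
φ(n) = n · ∏(1 - 1/p) over distinct primes p | n
φ(212) = 212 · (1 - 1/2) · (1 - 1/53) = 104

φ(212) = 104


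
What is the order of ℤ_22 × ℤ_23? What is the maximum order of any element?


|ℤ_22 × ℤ_23| = 22 × 23 = 506
Max element order = lcm(22,23) = 506
Cyclic? Yes (gcd=1)

|ℤ_22×ℤ_23| = 506, max element order = 506


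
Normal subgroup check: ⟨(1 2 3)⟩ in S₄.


H = ⟨(1 2 3)⟩ in S₄
(1 4)(1 2 3)(1 4)⁻¹ = (4 2 3) ∉ ⟨(1 2 3)⟩

No, not a normal subgroup


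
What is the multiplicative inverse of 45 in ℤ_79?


Use the extended Euclidean algorithm to write 1 = 45·s + 79·t; then s mod 79 is the inverse.
Euclidean algorithm:
  45 = 0·79 + 45
  79 = 1·45 + 34
  45 = 1·34 + 11
  34 = 3·11 + 1
  11 = 11·1 + 0
gcd(45,79) = 1
Back-substitution gives: 45·(-7) + 79·(4) = 1
So 45⁻¹ ≡ -7 ≡ 72 (mod 79)
Check: 45 × 72 = 3240 ≡ 1 (mod 79) ✓

45⁻¹ ≡ 72 (mod 79)


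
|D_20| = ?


|D_n| = 2n (n rotations and n reflections)
|D_20| = 2×20 = 40

|D_20| = 40


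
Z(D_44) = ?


Z(G) = {g ∈ G | gx = xg for all x ∈ G}
For even n, Z(D_n) = {e, r^(n/2)}: the 180° rotation r^22 commutes with every reflection and rotation

Z(D_44) = {e, r^22}


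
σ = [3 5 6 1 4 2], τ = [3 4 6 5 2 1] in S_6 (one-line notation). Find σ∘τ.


σ∘τ: apply τ first, then σ
1 →τ 3 →σ 6
2 →τ 4 →σ 1
3 →τ 6 →σ 2
4 →τ 5 →σ 4
5 →τ 2 →σ 5
6 →τ 1 →σ 3

σ∘τ = [6 1 2 4 5 3]


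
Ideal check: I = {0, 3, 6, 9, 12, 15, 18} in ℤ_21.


Check ideal conditions for I = {0, 3, 6, 9, 12, 15, 18} in ℤ_21:
(1) I is an additive subgroup? Yes
(2) For r ∈ ℤ_21 and a ∈ I: r·a ∈ I? Yes

Yes, I is an ideal of ℤ_21


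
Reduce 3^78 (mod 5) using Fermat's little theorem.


Fermat's little theorem: if p is prime and gcd(a,p)=1, then a^(p-1) ≡ 1 (mod p)
p = 5 is prime, gcd(3,5) = 1
Reduce exponent: 78 mod 4 = 2
So 3^78 ≡ 3^2 (mod 5)
3^2 mod 5 = 4

3^78 ≡ 4 (mod 5)


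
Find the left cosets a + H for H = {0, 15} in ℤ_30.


H = {0, 15}, |H| = 2
Number of cosets = |G|/|H| = 30/2 = 15
0 + H = {0, 15}
1 + H = {1, 16}
2 + H = {2, 17}
3 + H = {3, 18}
4 + H = {4, 19}
5 + H = {5, 20}
6 + H = {6, 21}
7 + H = {7, 22}
8 + H = {8, 23}
9 + H = {9, 24}
10 + H = {10, 25}
11 + H = {11, 26}
12 + H = {12, 27}
13 + H = {13, 28}
14 + H = {14, 29}

Cosets: 0+H={0,15}; 1+H={1,16}; 2+H={2,17}; 3+H={3,18}; 4+H={4,19}; 5+H={5,20}; 6+H={6,21}; 7+H={7,22}; 8+H={8,23}; 9+H={9,24}; 10+H={10,25}; 11+H={11,26}; 12+H={12,27}; 13+H={13,28}; 14+H={14,29}
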